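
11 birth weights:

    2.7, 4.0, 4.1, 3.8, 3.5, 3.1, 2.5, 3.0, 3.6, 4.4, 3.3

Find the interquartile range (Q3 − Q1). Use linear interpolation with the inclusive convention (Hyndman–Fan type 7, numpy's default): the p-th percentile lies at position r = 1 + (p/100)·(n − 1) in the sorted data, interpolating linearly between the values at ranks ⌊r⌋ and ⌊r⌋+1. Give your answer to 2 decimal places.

0.85

Sorted: 2.5, 2.7, 3.0, 3.1, 3.3, 3.5, 3.6, 3.8, 4.0, 4.1, 4.4.
n = 11.
P25: r = 3.5; ranks 3–4 are 3.0, 3.1; interpolating gives 3.05.
P75: r = 8.5; ranks 8–9 are 3.8, 4.0; interpolating gives 3.9.
Difference: 3.9 − 3.05 = 0.85.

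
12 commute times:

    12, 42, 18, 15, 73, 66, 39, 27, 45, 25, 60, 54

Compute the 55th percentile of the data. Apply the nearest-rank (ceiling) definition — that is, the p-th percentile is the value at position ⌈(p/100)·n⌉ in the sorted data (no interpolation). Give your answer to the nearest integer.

42

Sorted: 12, 15, 18, 25, 27, 39, 42, 45, 54, 60, 66, 73.
n = 12.
Position = ⌈55/100 · 12⌉ = ⌈6.6⌉ = 7.
The value at rank 7 is 42.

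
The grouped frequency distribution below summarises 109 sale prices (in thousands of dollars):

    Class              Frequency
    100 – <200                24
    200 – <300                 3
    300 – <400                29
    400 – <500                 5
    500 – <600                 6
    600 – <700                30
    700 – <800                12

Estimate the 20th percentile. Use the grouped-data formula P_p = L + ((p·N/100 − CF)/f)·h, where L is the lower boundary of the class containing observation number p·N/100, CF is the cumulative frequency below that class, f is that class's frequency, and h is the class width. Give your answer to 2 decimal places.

N = 109; target position k = 20/100 · 109 = 21.8.
Cumulative frequencies: 24, 27, 56, 61, 67, 97, 109.
Observation 21.8 falls in the class 100 – <200.
L = 100, CF = 0, f = 24, h = 100.
P20 = 100 + ((21.8 − 0)/24)·100 = 100 + 90.8333 = 190.833.

190.83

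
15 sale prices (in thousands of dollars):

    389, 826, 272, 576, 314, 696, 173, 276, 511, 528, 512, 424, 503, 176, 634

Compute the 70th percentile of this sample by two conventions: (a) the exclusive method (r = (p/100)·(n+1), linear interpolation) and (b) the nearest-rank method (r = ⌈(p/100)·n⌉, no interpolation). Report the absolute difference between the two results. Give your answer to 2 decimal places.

9.60

Sorted: 173, 176, 272, 276, 314, 389, 424, 503, 511, 512, 528, 576, 634, 696, 826.
n = 15.
(a) r = 11.2; between ranks 11 (528) and 12 (576): 537.6.
(b) the nearest-rank method: rank 11 → 528.
|537.6 − 528| = 9.6.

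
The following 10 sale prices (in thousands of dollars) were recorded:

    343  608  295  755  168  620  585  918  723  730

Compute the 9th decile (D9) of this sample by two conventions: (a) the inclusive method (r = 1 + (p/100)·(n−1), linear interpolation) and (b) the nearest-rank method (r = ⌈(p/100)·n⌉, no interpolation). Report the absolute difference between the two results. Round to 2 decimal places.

16.30

Sorted: 168, 295, 343, 585, 608, 620, 723, 730, 755, 918.
n = 10.
(a) r = 9.1; between ranks 9 (755) and 10 (918): 771.3.
(b) the nearest-rank method: rank 9 → 755.
|771.3 − 755| = 16.3.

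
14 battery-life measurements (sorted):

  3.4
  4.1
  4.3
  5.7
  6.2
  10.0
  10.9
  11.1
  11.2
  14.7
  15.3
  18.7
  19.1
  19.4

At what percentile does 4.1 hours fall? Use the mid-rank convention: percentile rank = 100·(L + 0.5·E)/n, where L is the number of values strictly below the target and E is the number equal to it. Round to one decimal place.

Count below 4.1: L = 1; count equal: E = 1; n = 14.
Percentile rank = 100·(1 + 0.5·1)/14 = 100·1.5/14 = 10.71.

10.7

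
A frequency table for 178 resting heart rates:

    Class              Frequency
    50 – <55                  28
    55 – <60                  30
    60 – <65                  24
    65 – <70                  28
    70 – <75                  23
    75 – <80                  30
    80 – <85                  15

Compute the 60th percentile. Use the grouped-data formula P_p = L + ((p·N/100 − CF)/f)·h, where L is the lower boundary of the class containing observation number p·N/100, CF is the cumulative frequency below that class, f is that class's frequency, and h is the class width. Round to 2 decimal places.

N = 178; target position k = 60/100 · 178 = 106.8.
Cumulative frequencies: 28, 58, 82, 110, 133, 163, 178.
Observation 106.8 falls in the class 65 – <70.
L = 65, CF = 82, f = 28, h = 5.
P60 = 65 + ((106.8 − 82)/28)·5 = 65 + 4.42857 = 69.4286.

69.43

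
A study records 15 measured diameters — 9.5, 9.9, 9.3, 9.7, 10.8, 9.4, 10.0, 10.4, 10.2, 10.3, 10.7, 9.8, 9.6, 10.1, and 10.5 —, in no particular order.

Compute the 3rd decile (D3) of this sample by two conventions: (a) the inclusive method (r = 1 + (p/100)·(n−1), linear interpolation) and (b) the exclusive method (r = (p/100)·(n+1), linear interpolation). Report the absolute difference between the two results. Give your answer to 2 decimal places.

0.04

Sorted: 9.3, 9.4, 9.5, 9.6, 9.7, 9.8, 9.9, 10.0, 10.1, 10.2, 10.3, 10.4, 10.5, 10.7, 10.8.
n = 15.
(a) r = 5.2; between ranks 5 (9.7) and 6 (9.8): 9.72.
(b) r = 4.8; between ranks 4 (9.6) and 5 (9.7): 9.68.
|9.72 − 9.68| = 0.04.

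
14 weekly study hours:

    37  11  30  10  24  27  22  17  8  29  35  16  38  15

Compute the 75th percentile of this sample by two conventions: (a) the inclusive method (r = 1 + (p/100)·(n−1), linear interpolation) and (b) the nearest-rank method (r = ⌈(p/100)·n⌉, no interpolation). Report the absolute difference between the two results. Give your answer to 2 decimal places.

Sorted: 8, 10, 11, 15, 16, 17, 22, 24, 27, 29, 30, 35, 37, 38.
n = 14.
(a) r = 10.75; between ranks 10 (29) and 11 (30): 29.75.
(b) the nearest-rank method: rank 11 → 30.
|29.75 − 30| = 0.25.

0.25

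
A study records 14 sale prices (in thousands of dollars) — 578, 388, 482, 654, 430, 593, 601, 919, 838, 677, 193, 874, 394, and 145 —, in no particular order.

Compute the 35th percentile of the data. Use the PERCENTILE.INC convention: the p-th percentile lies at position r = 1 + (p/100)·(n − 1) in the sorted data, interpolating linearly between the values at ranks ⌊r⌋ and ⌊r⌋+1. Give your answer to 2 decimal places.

458.60

Sorted: 145, 193, 388, 394, 430, 482, 578, 593, 601, 654, 677, 838, 874, 919.
n = 14.
r = 1 + (35/100)·(14 − 1) = 1 + 4.55 = 5.55.
Rank 5 is 430 and rank 6 is 482.
Interpolate: 430 + 0.55·(482 − 430) = 430 + 0.55·52 = 458.6.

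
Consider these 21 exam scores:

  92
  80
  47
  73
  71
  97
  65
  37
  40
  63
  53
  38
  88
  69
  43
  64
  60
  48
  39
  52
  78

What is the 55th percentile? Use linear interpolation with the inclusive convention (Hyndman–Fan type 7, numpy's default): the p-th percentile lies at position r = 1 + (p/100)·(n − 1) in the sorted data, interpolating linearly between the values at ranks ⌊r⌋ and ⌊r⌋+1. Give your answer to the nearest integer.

64

Sorted: 37, 38, 39, 40, 43, 47, 48, 52, 53, 60, 63, 64, 65, 69, 71, 73, 78, 80, 88, 92, 97.
n = 21.
r = 1 + (55/100)·(21 − 1) = 1 + 11 = 12.
r is an integer, so P55 is the value at rank 12: 64.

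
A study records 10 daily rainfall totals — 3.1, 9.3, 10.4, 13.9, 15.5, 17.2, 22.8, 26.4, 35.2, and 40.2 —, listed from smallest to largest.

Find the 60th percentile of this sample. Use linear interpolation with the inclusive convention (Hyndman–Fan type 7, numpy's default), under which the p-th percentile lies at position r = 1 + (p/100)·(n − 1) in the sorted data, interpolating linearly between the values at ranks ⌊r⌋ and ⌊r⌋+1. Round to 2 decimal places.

19.44

n = 10.
r = 1 + (60/100)·(10 − 1) = 1 + 5.4 = 6.4.
Rank 6 is 17.2 and rank 7 is 22.8.
Interpolate: 17.2 + 0.4·(22.8 − 17.2) = 17.2 + 0.4·5.6 = 19.44.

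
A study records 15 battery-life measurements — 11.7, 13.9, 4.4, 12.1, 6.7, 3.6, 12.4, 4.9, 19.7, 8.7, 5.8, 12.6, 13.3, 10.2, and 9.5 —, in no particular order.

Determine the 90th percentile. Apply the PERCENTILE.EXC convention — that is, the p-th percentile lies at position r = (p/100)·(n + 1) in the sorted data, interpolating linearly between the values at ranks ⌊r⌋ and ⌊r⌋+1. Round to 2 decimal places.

Sorted: 3.6, 4.4, 4.9, 5.8, 6.7, 8.7, 9.5, 10.2, 11.7, 12.1, 12.4, 12.6, 13.3, 13.9, 19.7.
n = 15.
r = (90/100)·(15 + 1) = 14.4.
Rank 14 is 13.9 and rank 15 is 19.7.
Interpolate: 13.9 + 0.4·(19.7 − 13.9) = 13.9 + 0.4·5.8 = 16.22.

16.22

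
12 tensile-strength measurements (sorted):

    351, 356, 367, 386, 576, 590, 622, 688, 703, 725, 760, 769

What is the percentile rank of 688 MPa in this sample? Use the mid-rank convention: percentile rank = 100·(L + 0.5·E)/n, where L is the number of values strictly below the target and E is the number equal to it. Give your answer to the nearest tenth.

Count below 688: L = 7; count equal: E = 1; n = 12.
Percentile rank = 100·(7 + 0.5·1)/12 = 100·7.5/12 = 62.5.

62.5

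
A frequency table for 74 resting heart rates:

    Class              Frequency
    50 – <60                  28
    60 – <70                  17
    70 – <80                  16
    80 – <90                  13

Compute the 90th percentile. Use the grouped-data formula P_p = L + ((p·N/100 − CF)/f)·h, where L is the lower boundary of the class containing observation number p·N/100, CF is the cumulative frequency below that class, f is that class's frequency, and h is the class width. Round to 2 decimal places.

84.31

N = 74; target position k = 90/100 · 74 = 66.6.
Cumulative frequencies: 28, 45, 61, 74.
Observation 66.6 falls in the class 80 – <90.
L = 80, CF = 61, f = 13, h = 10.
P90 = 80 + ((66.6 − 61)/13)·10 = 80 + 4.30769 = 84.3077.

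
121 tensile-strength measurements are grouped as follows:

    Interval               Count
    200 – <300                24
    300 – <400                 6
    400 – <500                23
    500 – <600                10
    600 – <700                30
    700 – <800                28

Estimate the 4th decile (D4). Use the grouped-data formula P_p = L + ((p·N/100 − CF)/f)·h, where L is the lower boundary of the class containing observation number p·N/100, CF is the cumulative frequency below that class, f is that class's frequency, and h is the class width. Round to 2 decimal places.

N = 121; target position k = 40/100 · 121 = 48.4.
Cumulative frequencies: 24, 30, 53, 63, 93, 121.
Observation 48.4 falls in the class 400 – <500.
L = 400, CF = 30, f = 23, h = 100.
P40 = 400 + ((48.4 − 30)/23)·100 = 400 + 80 = 480.

480.00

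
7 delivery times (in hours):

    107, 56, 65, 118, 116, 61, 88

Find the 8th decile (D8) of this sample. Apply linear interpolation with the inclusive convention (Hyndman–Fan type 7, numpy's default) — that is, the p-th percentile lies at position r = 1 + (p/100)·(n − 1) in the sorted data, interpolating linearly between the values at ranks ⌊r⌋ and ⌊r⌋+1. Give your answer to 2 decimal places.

Sorted: 56, 61, 65, 88, 107, 116, 118.
n = 7.
r = 1 + (80/100)·(7 − 1) = 1 + 4.8 = 5.8.
Rank 5 is 107 and rank 6 is 116.
Interpolate: 107 + 0.8·(116 − 107) = 107 + 0.8·9 = 114.2.

114.20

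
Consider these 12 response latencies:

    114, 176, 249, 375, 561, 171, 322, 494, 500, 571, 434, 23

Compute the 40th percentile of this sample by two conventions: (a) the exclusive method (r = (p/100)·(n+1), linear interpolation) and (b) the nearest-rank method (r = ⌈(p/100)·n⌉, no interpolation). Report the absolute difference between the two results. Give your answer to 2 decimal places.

Sorted: 23, 114, 171, 176, 249, 322, 375, 434, 494, 500, 561, 571.
n = 12.
(a) r = 5.2; between ranks 5 (249) and 6 (322): 263.6.
(b) the nearest-rank method: rank 5 → 249.
|263.6 − 249| = 14.6.

14.60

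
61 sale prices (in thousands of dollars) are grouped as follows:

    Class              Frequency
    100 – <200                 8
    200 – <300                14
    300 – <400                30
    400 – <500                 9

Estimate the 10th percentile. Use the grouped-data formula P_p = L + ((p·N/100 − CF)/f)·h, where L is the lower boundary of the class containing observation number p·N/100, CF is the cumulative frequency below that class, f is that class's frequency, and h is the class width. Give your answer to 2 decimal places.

N = 61; target position k = 10/100 · 61 = 6.1.
Cumulative frequencies: 8, 22, 52, 61.
Observation 6.1 falls in the class 100 – <200.
L = 100, CF = 0, f = 8, h = 100.
P10 = 100 + ((6.1 − 0)/8)·100 = 100 + 76.25 = 176.25.

176.25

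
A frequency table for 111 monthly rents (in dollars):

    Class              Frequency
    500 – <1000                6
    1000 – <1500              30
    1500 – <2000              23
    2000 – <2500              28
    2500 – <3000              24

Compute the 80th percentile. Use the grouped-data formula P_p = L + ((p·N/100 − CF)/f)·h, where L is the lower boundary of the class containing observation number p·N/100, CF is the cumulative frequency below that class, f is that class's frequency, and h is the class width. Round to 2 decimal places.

N = 111; target position k = 80/100 · 111 = 88.8.
Cumulative frequencies: 6, 36, 59, 87, 111.
Observation 88.8 falls in the class 2500 – <3000.
L = 2500, CF = 87, f = 24, h = 500.
P80 = 2500 + ((88.8 − 87)/24)·500 = 2500 + 37.5 = 2537.5.

2537.50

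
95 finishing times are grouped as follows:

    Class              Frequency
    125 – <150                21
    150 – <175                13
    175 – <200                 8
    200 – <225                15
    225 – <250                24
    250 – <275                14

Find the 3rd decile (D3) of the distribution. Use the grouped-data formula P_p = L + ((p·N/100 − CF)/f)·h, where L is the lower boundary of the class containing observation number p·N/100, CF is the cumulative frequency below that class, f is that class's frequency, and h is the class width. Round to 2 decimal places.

N = 95; target position k = 30/100 · 95 = 28.5.
Cumulative frequencies: 21, 34, 42, 57, 81, 95.
Observation 28.5 falls in the class 150 – <175.
L = 150, CF = 21, f = 13, h = 25.
P30 = 150 + ((28.5 − 21)/13)·25 = 150 + 14.4231 = 164.423.

164.42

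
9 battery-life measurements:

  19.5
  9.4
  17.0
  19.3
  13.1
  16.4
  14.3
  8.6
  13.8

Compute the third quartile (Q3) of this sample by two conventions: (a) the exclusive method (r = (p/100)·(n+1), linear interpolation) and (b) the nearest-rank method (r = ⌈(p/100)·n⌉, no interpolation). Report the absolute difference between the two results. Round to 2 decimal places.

Sorted: 8.6, 9.4, 13.1, 13.8, 14.3, 16.4, 17.0, 19.3, 19.5.
n = 9.
(a) r = 7.5; between ranks 7 (17.0) and 8 (19.3): 18.15.
(b) the nearest-rank method: rank 7 → 17.
|18.15 − 17| = 1.15.

1.15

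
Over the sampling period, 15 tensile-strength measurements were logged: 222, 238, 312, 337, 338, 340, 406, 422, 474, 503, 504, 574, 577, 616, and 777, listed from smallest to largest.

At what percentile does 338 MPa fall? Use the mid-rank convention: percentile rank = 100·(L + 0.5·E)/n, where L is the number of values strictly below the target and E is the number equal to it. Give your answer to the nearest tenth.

Count below 338: L = 4; count equal: E = 1; n = 15.
Percentile rank = 100·(4 + 0.5·1)/15 = 100·4.5/15 = 30.

30.0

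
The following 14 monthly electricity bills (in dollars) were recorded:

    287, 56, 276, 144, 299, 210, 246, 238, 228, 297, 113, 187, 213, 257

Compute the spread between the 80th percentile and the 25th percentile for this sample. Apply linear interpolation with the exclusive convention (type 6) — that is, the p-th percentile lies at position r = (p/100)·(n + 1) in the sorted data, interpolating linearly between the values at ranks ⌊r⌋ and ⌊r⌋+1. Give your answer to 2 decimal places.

Sorted: 56, 113, 144, 187, 210, 213, 228, 238, 246, 257, 276, 287, 297, 299.
n = 14.
P25: r = 3.75; ranks 3–4 are 144, 187; interpolating gives 176.25.
P80: r = 12 (integer) → 287.
Difference: 287 − 176.25 = 110.75.

110.75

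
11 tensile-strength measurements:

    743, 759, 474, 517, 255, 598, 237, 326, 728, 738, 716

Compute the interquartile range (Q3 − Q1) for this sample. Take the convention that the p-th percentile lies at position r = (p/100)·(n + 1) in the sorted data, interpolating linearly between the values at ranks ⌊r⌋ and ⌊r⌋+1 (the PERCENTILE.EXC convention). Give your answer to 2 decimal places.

412.00

Sorted: 237, 255, 326, 474, 517, 598, 716, 728, 738, 743, 759.
n = 11.
P25: r = 3 (integer) → 326.
P75: r = 9 (integer) → 738.
Difference: 738 − 326 = 412.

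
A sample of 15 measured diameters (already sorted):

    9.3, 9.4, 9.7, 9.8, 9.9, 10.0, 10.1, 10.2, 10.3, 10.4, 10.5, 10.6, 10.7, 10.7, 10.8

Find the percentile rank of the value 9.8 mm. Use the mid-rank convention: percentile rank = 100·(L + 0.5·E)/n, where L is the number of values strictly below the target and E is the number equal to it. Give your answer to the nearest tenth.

Count below 9.8: L = 3; count equal: E = 1; n = 15.
Percentile rank = 100·(3 + 0.5·1)/15 = 100·3.5/15 = 23.33.

23.3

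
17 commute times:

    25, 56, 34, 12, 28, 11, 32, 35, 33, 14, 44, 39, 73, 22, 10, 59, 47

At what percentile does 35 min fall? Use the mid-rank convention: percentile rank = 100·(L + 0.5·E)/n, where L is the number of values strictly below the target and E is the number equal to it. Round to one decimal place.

61.8

Sorted: 10, 11, 12, 14, 22, 25, 28, 32, 33, 34, 35, 39, 44, 47, 56, 59, 73.
Count below 35: L = 10; count equal: E = 1; n = 17.
Percentile rank = 100·(10 + 0.5·1)/17 = 100·10.5/17 = 61.76.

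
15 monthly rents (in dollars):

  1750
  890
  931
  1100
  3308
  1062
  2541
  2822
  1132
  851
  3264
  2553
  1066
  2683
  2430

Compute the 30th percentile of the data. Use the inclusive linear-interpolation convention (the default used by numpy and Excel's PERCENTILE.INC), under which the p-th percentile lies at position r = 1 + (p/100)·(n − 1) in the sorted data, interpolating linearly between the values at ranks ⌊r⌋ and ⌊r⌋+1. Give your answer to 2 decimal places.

Sorted: 851, 890, 931, 1062, 1066, 1100, 1132, 1750, 2430, 2541, 2553, 2683, 2822, 3264, 3308.
n = 15.
r = 1 + (30/100)·(15 − 1) = 1 + 4.2 = 5.2.
Rank 5 is 1066 and rank 6 is 1100.
Interpolate: 1066 + 0.2·(1100 − 1066) = 1066 + 0.2·34 = 1072.8.

1072.80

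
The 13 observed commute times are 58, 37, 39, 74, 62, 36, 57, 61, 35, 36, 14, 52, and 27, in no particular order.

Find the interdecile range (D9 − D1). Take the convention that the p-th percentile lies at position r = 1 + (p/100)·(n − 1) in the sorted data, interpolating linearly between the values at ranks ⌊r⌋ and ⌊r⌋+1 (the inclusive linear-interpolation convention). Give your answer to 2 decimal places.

Sorted: 14, 27, 35, 36, 36, 37, 39, 52, 57, 58, 61, 62, 74.
n = 13.
P10: r = 2.2; ranks 2–3 are 27, 35; interpolating gives 28.6.
P90: r = 11.8; ranks 11–12 are 61, 62; interpolating gives 61.8.
Difference: 61.8 − 28.6 = 33.2.

33.20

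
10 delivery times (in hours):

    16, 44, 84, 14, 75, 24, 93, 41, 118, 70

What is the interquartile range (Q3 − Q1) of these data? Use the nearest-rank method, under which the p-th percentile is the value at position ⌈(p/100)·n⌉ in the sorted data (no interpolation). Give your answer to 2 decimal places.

60.00

Sorted: 14, 16, 24, 41, 44, 70, 75, 84, 93, 118.
n = 10.
P25: rank ⌈25/100·10⌉ = 3 → 24.
P75: rank ⌈75/100·10⌉ = 8 → 84.
Difference: 84 − 24 = 60.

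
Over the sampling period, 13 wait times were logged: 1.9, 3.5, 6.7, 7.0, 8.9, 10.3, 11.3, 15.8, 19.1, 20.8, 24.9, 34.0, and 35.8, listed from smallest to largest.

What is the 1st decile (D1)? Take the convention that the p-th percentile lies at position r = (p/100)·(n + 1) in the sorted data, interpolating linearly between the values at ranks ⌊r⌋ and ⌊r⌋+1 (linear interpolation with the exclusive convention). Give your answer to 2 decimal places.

n = 13.
r = (10/100)·(13 + 1) = 1.4.
Rank 1 is 1.9 and rank 2 is 3.5.
Interpolate: 1.9 + 0.4·(3.5 − 1.9) = 1.9 + 0.4·1.6 = 2.54.

2.54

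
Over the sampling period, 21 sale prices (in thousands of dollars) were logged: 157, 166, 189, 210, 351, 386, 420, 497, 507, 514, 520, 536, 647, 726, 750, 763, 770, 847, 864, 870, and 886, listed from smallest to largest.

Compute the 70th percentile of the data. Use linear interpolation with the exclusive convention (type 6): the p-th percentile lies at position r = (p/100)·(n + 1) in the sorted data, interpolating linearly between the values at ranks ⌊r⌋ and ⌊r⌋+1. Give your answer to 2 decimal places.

n = 21.
r = (70/100)·(21 + 1) = 15.4.
Rank 15 is 750 and rank 16 is 763.
Interpolate: 750 + 0.4·(763 − 750) = 750 + 0.4·13 = 755.2.

755.20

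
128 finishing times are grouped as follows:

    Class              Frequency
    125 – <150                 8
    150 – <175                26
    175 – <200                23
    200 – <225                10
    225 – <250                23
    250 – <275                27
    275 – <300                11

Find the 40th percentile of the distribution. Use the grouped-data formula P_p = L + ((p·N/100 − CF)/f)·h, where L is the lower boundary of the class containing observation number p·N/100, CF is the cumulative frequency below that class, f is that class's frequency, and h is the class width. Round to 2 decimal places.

193.70

N = 128; target position k = 40/100 · 128 = 51.2.
Cumulative frequencies: 8, 34, 57, 67, 90, 117, 128.
Observation 51.2 falls in the class 175 – <200.
L = 175, CF = 34, f = 23, h = 25.
P40 = 175 + ((51.2 − 34)/23)·25 = 175 + 18.6957 = 193.696.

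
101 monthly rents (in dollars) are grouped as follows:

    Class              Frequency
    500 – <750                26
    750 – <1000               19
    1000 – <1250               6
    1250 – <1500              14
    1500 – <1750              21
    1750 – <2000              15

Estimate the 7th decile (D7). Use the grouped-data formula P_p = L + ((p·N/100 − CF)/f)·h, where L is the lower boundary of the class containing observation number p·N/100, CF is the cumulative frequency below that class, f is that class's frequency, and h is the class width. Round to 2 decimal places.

1567.86

N = 101; target position k = 70/100 · 101 = 70.7.
Cumulative frequencies: 26, 45, 51, 65, 86, 101.
Observation 70.7 falls in the class 1500 – <1750.
L = 1500, CF = 65, f = 21, h = 250.
P70 = 1500 + ((70.7 − 65)/21)·250 = 1500 + 67.8571 = 1567.86.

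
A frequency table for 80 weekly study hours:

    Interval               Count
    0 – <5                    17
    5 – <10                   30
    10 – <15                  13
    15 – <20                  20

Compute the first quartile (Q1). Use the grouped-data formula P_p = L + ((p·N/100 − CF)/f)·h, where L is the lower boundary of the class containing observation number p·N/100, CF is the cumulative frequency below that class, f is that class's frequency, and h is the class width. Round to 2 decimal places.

N = 80; target position k = 25/100 · 80 = 20.
Cumulative frequencies: 17, 47, 60, 80.
Observation 20 falls in the class 5 – <10.
L = 5, CF = 17, f = 30, h = 5.
P25 = 5 + ((20 − 17)/30)·5 = 5 + 0.5 = 5.5.

5.50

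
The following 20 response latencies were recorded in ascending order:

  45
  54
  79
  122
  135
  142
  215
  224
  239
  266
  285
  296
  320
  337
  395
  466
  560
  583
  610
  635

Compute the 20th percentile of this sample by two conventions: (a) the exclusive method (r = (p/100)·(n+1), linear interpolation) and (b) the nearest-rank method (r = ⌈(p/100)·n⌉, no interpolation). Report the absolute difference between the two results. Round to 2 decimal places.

2.60

n = 20.
(a) r = 4.2; between ranks 4 (122) and 5 (135): 124.6.
(b) the nearest-rank method: rank 4 → 122.
|124.6 − 122| = 2.6.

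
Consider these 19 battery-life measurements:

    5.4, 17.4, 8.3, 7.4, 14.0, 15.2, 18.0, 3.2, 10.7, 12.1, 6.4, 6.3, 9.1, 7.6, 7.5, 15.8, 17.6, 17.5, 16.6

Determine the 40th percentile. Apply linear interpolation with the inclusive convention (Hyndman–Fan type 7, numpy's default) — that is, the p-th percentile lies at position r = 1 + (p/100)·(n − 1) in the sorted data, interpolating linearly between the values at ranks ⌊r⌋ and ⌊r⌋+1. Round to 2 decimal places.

Sorted: 3.2, 5.4, 6.3, 6.4, 7.4, 7.5, 7.6, 8.3, 9.1, 10.7, 12.1, 14.0, 15.2, 15.8, 16.6, 17.4, 17.5, 17.6, 18.0.
n = 19.
r = 1 + (40/100)·(19 − 1) = 1 + 7.2 = 8.2.
Rank 8 is 8.3 and rank 9 is 9.1.
Interpolate: 8.3 + 0.2·(9.1 − 8.3) = 8.3 + 0.2·0.8 = 8.46.

8.46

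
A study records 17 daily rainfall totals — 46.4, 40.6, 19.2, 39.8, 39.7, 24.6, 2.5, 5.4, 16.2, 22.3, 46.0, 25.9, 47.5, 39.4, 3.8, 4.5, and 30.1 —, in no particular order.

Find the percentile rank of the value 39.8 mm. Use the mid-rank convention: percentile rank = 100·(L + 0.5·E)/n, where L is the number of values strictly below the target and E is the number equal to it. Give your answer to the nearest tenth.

73.5

Sorted: 2.5, 3.8, 4.5, 5.4, 16.2, 19.2, 22.3, 24.6, 25.9, 30.1, 39.4, 39.7, 39.8, 40.6, 46.0, 46.4, 47.5.
Count below 39.8: L = 12; count equal: E = 1; n = 17.
Percentile rank = 100·(12 + 0.5·1)/17 = 100·12.5/17 = 73.53.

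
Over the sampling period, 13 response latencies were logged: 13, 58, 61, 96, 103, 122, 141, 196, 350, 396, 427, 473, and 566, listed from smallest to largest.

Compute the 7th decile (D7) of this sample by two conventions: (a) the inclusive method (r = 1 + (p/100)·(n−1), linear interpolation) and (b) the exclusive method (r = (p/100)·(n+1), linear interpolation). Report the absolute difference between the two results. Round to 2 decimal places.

n = 13.
(a) r = 9.4; between ranks 9 (350) and 10 (396): 368.4.
(b) r = 9.8; between ranks 9 (350) and 10 (396): 386.8.
|368.4 − 386.8| = 18.4.

18.40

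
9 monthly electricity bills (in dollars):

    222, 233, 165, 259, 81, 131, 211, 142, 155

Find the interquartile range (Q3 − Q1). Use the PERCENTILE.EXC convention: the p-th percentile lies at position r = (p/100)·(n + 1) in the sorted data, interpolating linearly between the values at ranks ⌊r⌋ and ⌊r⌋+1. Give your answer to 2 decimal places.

91.00

Sorted: 81, 131, 142, 155, 165, 211, 222, 233, 259.
n = 9.
P25: r = 2.5; ranks 2–3 are 131, 142; interpolating gives 136.5.
P75: r = 7.5; ranks 7–8 are 222, 233; interpolating gives 227.5.
Difference: 227.5 − 136.5 = 91.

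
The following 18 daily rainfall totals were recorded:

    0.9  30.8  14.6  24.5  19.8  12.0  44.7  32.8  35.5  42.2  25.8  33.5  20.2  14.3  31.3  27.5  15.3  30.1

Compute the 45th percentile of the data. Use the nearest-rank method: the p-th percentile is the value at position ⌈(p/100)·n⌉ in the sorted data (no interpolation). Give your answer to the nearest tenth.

Sorted: 0.9, 12.0, 14.3, 14.6, 15.3, 19.8, 20.2, 24.5, 25.8, 27.5, 30.1, 30.8, 31.3, 32.8, 33.5, 35.5, 42.2, 44.7.
n = 18.
Position = ⌈45/100 · 18⌉ = ⌈8.1⌉ = 9.
The value at rank 9 is 25.8.

25.8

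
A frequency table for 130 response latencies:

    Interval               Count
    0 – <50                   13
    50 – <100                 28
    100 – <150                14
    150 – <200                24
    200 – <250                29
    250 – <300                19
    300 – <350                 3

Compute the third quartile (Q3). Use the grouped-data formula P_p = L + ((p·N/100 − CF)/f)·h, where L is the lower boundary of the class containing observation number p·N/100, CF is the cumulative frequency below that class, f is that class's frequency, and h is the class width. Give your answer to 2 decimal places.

N = 130; target position k = 75/100 · 130 = 97.5.
Cumulative frequencies: 13, 41, 55, 79, 108, 127, 130.
Observation 97.5 falls in the class 200 – <250.
L = 200, CF = 79, f = 29, h = 50.
P75 = 200 + ((97.5 − 79)/29)·50 = 200 + 31.8966 = 231.897.

231.90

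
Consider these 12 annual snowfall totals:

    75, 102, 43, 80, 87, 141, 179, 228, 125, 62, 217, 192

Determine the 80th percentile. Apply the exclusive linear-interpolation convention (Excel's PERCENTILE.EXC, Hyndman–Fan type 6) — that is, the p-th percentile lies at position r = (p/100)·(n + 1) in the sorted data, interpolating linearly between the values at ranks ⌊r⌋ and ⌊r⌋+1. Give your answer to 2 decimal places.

Sorted: 43, 62, 75, 80, 87, 102, 125, 141, 179, 192, 217, 228.
n = 12.
r = (80/100)·(12 + 1) = 10.4.
Rank 10 is 192 and rank 11 is 217.
Interpolate: 192 + 0.4·(217 − 192) = 192 + 0.4·25 = 202.

202.00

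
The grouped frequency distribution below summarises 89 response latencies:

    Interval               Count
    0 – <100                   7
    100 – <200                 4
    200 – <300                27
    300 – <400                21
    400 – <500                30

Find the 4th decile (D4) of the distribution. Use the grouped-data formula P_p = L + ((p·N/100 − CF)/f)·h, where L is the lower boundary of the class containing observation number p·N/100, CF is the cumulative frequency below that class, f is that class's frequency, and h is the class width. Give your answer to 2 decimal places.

291.11

N = 89; target position k = 40/100 · 89 = 35.6.
Cumulative frequencies: 7, 11, 38, 59, 89.
Observation 35.6 falls in the class 200 – <300.
L = 200, CF = 11, f = 27, h = 100.
P40 = 200 + ((35.6 − 11)/27)·100 = 200 + 91.1111 = 291.111.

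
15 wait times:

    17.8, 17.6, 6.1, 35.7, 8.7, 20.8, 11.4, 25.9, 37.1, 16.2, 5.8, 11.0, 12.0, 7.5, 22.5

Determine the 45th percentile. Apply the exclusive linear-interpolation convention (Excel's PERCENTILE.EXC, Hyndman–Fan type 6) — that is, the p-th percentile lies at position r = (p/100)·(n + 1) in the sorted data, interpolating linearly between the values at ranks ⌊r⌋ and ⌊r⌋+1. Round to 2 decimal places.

12.84

Sorted: 5.8, 6.1, 7.5, 8.7, 11.0, 11.4, 12.0, 16.2, 17.6, 17.8, 20.8, 22.5, 25.9, 35.7, 37.1.
n = 15.
r = (45/100)·(15 + 1) = 7.2.
Rank 7 is 12.0 and rank 8 is 16.2.
Interpolate: 12.0 + 0.2·(16.2 − 12.0) = 12.0 + 0.2·4.2 = 12.84.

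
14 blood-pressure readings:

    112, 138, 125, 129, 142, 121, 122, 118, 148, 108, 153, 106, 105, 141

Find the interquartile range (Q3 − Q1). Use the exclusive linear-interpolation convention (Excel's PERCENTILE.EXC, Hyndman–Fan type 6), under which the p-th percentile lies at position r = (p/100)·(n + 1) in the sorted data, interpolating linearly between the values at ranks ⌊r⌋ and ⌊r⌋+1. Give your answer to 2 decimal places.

Sorted: 105, 106, 108, 112, 118, 121, 122, 125, 129, 138, 141, 142, 148, 153.
n = 14.
P25: r = 3.75; ranks 3–4 are 108, 112; interpolating gives 111.
P75: r = 11.25; ranks 11–12 are 141, 142; interpolating gives 141.25.
Difference: 141.25 − 111 = 30.25.

30.25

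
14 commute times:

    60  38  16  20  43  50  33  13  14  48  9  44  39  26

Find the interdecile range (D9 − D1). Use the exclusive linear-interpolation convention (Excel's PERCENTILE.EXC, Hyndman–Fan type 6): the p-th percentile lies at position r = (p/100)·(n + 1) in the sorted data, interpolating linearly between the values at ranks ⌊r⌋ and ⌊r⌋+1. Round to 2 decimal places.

44.00

Sorted: 9, 13, 14, 16, 20, 26, 33, 38, 39, 43, 44, 48, 50, 60.
n = 14.
P10: r = 1.5; ranks 1–2 are 9, 13; interpolating gives 11.
P90: r = 13.5; ranks 13–14 are 50, 60; interpolating gives 55.
Difference: 55 − 11 = 44.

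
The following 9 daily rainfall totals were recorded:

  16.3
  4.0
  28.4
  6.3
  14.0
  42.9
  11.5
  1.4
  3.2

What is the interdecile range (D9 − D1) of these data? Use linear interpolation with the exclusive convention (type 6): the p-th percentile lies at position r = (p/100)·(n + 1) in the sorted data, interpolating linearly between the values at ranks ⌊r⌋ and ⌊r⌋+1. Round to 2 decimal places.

41.50

Sorted: 1.4, 3.2, 4.0, 6.3, 11.5, 14.0, 16.3, 28.4, 42.9.
n = 9.
P10: r = 1 (integer) → 1.4.
P90: r = 9 (integer) → 42.9.
Difference: 42.9 − 1.4 = 41.5.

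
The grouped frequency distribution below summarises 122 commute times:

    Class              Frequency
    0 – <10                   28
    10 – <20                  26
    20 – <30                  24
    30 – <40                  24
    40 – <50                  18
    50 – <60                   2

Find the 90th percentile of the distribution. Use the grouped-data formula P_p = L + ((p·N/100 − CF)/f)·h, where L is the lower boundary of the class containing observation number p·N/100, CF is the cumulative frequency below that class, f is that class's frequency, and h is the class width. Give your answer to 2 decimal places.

44.33

N = 122; target position k = 90/100 · 122 = 109.8.
Cumulative frequencies: 28, 54, 78, 102, 120, 122.
Observation 109.8 falls in the class 40 – <50.
L = 40, CF = 102, f = 18, h = 10.
P90 = 40 + ((109.8 − 102)/18)·10 = 40 + 4.33333 = 44.3333.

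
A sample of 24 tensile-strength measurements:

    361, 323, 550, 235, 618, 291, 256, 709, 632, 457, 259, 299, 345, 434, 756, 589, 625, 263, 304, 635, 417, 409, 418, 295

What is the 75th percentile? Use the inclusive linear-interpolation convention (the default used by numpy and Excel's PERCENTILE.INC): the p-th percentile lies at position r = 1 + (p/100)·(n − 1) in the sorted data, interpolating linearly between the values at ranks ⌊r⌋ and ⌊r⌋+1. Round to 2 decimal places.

596.25

Sorted: 235, 256, 259, 263, 291, 295, 299, 304, 323, 345, 361, 409, 417, 418, 434, 457, 550, 589, 618, 625, 632, 635, 709, 756.
n = 24.
r = 1 + (75/100)·(24 − 1) = 1 + 17.25 = 18.25.
Rank 18 is 589 and rank 19 is 618.
Interpolate: 589 + 0.25·(618 − 589) = 589 + 0.25·29 = 596.25.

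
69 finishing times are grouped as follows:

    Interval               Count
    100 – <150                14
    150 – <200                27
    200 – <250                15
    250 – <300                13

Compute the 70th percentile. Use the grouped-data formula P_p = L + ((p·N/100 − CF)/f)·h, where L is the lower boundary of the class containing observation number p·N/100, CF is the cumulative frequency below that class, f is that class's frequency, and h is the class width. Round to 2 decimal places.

N = 69; target position k = 70/100 · 69 = 48.3.
Cumulative frequencies: 14, 41, 56, 69.
Observation 48.3 falls in the class 200 – <250.
L = 200, CF = 41, f = 15, h = 50.
P70 = 200 + ((48.3 − 41)/15)·50 = 200 + 24.3333 = 224.333.

224.33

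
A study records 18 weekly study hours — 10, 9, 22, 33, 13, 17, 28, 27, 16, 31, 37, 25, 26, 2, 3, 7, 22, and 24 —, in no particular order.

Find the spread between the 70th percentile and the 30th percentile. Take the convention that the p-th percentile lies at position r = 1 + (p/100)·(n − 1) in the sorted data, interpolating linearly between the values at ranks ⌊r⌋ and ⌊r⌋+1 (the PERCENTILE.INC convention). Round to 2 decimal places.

Sorted: 2, 3, 7, 9, 10, 13, 16, 17, 22, 22, 24, 25, 26, 27, 28, 31, 33, 37.
n = 18.
P30: r = 6.1; ranks 6–7 are 13, 16; interpolating gives 13.3.
P70: r = 12.9; ranks 12–13 are 25, 26; interpolating gives 25.9.
Difference: 25.9 − 13.3 = 12.6.

12.60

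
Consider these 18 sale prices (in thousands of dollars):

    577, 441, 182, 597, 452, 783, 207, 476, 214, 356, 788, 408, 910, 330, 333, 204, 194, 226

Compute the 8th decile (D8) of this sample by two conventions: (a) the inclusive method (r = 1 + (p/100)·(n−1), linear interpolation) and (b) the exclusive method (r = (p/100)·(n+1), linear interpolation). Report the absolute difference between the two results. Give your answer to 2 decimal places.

45.20

Sorted: 182, 194, 204, 207, 214, 226, 330, 333, 356, 408, 441, 452, 476, 577, 597, 783, 788, 910.
n = 18.
(a) r = 14.6; between ranks 14 (577) and 15 (597): 589.
(b) r = 15.2; between ranks 15 (597) and 16 (783): 634.2.
|589 − 634.2| = 45.2.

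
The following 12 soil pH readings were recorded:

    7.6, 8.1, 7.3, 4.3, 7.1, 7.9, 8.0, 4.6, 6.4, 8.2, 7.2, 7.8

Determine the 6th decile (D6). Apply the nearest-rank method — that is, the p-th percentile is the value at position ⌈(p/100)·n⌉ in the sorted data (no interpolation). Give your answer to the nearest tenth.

Sorted: 4.3, 4.6, 6.4, 7.1, 7.2, 7.3, 7.6, 7.8, 7.9, 8.0, 8.1, 8.2.
n = 12.
Position = ⌈60/100 · 12⌉ = ⌈7.2⌉ = 8.
The value at rank 8 is 7.8.

7.8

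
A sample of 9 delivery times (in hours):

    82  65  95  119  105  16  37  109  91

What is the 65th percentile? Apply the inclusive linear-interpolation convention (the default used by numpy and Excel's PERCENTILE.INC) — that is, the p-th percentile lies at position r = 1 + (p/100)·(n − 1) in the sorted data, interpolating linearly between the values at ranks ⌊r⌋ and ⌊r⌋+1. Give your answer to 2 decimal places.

97.00

Sorted: 16, 37, 65, 82, 91, 95, 105, 109, 119.
n = 9.
r = 1 + (65/100)·(9 − 1) = 1 + 5.2 = 6.2.
Rank 6 is 95 and rank 7 is 105.
Interpolate: 95 + 0.2·(105 − 95) = 95 + 0.2·10 = 97.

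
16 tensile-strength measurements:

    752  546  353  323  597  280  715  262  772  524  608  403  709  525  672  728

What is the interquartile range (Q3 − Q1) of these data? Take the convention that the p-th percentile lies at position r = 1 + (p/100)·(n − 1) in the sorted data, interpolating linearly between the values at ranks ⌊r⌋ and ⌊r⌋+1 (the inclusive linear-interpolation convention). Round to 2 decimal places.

Sorted: 262, 280, 323, 353, 403, 524, 525, 546, 597, 608, 672, 709, 715, 728, 752, 772.
n = 16.
P25: r = 4.75; ranks 4–5 are 353, 403; interpolating gives 390.5.
P75: r = 12.25; ranks 12–13 are 709, 715; interpolating gives 710.5.
Difference: 710.5 − 390.5 = 320.

320.00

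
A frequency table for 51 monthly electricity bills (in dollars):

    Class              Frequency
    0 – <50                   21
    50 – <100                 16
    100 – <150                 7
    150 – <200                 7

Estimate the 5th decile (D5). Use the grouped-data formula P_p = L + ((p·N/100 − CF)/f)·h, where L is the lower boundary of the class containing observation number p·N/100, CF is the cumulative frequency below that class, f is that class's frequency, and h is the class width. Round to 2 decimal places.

N = 51; target position k = 50/100 · 51 = 25.5.
Cumulative frequencies: 21, 37, 44, 51.
Observation 25.5 falls in the class 50 – <100.
L = 50, CF = 21, f = 16, h = 50.
P50 = 50 + ((25.5 − 21)/16)·50 = 50 + 14.0625 = 64.0625.

64.06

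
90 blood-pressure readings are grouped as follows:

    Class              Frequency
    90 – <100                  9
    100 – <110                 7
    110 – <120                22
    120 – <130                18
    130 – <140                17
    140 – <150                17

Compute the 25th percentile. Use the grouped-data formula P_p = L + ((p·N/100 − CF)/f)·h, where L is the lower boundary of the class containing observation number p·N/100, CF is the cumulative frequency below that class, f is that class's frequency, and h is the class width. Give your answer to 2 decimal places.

N = 90; target position k = 25/100 · 90 = 22.5.
Cumulative frequencies: 9, 16, 38, 56, 73, 90.
Observation 22.5 falls in the class 110 – <120.
L = 110, CF = 16, f = 22, h = 10.
P25 = 110 + ((22.5 − 16)/22)·10 = 110 + 2.95455 = 112.955.

112.95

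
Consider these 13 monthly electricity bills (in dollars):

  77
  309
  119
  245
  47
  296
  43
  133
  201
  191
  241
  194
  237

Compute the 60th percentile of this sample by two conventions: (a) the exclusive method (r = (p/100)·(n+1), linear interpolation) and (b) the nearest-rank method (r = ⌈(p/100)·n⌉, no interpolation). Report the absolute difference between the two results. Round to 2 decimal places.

14.40

Sorted: 43, 47, 77, 119, 133, 191, 194, 201, 237, 241, 245, 296, 309.
n = 13.
(a) r = 8.4; between ranks 8 (201) and 9 (237): 215.4.
(b) the nearest-rank method: rank 8 → 201.
|215.4 − 201| = 14.4.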